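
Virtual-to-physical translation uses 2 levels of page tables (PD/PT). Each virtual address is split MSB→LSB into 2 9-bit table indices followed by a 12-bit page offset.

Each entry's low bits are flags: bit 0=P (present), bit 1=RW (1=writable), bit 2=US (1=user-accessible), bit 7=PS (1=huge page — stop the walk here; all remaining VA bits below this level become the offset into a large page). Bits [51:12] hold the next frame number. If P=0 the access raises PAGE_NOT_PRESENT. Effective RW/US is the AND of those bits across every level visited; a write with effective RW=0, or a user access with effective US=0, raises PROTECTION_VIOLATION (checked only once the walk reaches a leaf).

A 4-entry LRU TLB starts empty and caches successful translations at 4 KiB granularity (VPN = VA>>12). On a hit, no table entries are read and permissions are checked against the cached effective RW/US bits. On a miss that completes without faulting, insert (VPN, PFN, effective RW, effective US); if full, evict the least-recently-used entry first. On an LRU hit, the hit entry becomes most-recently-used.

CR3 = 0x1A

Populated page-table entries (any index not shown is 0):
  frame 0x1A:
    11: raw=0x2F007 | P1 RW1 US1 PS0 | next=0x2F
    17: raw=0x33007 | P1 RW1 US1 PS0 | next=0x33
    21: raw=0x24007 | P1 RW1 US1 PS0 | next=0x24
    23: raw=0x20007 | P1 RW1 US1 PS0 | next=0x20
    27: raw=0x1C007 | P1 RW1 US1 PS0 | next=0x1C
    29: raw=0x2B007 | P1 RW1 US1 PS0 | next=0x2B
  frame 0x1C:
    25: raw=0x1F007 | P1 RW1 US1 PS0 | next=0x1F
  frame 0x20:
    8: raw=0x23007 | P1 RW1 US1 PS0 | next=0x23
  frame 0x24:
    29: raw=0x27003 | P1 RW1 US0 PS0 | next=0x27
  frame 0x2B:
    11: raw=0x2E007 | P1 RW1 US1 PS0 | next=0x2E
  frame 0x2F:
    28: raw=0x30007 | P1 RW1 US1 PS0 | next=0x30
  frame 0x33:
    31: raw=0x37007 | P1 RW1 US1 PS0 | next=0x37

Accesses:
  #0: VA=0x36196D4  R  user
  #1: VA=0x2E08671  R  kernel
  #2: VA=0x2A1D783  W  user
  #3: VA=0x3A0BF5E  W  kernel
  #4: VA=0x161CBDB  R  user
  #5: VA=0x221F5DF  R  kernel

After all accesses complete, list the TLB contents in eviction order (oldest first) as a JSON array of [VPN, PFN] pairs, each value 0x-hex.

Trace:
#0 VA=0x36196D4 (r,user):
  [0] read 0x1A idx=27: raw=0x1C007 flags P=1 W=1 U=1 S=0
  [1] read 0x1C idx=25: raw=0x1F007 flags P=1 W=1 U=1 S=0
  → PA=0x1F6D4  (2 entries read)
#1 VA=0x2E08671 (r,kernel):
  [0] read 0x1A idx=23: raw=0x20007 flags P=1 W=1 U=1 S=0
  [1] read 0x20 idx=8: raw=0x23007 flags P=1 W=1 U=1 S=0
  → PA=0x23671  (2 entries read)
#2 VA=0x2A1D783 (w,user):
  [0] read 0x1A idx=21: raw=0x24007 flags P=1 W=1 U=1 S=0
  [1] read 0x24 idx=29: raw=0x27003 flags P=1 W=1 U=0 S=0
  ✗ PROTECTION_VIOLATION  [2 reads]
#3 VA=0x3A0BF5E (w,kernel):
  [0] read 0x1A idx=29: raw=0x2B007 flags P=1 W=1 U=1 S=0
  [1] read 0x2B idx=11: raw=0x2E007 flags P=1 W=1 U=1 S=0
  → PA=0x2EF5E  (2 entries read)
#4 VA=0x161CBDB (r,user):
  [0] read 0x1A idx=11: raw=0x2F007 flags P=1 W=1 U=1 S=0
  [1] read 0x2F idx=28: raw=0x30007 flags P=1 W=1 U=1 S=0
  → PA=0x30BDB  (2 entries read)
#5 VA=0x221F5DF (r,kernel):
  [0] read 0x1A idx=17: raw=0x33007 flags P=1 W=1 U=1 S=0
  [1] read 0x33 idx=31: raw=0x37007 flags P=1 W=1 U=1 S=0
  → PA=0x375DF  (2 entries read)

TLB: [["0x2E08", "0x23"], ["0x3A0B", "0x2E"], ["0x161C", "0x30"], ["0x221F", "0x37"]]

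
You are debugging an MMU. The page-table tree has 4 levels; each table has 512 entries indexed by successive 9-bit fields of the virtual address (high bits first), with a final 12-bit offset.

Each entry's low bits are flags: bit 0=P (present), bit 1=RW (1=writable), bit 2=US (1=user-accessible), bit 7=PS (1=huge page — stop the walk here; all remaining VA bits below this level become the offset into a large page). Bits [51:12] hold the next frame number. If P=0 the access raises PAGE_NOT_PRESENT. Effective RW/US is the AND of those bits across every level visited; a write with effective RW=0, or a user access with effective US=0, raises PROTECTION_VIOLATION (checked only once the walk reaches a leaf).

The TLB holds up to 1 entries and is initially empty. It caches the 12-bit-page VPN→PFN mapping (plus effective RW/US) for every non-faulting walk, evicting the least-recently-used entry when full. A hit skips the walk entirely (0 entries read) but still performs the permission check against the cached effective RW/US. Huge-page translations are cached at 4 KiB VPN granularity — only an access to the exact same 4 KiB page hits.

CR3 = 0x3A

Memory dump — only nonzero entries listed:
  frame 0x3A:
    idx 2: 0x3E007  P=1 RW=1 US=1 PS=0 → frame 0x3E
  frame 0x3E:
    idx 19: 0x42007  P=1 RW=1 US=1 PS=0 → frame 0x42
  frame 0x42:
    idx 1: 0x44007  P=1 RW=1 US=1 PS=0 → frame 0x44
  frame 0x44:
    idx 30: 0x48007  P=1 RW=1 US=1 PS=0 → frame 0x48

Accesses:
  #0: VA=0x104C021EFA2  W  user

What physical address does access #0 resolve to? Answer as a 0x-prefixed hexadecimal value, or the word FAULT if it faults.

Walk each access:
#0 VA=0x104C021EFA2 (w,user):
  [0] read 0x3A idx=2: raw=0x3E007 flags P=1 W=1 U=1 S=0
  [1] read 0x3E idx=19: raw=0x42007 flags P=1 W=1 U=1 S=0
  [2] read 0x42 idx=1: raw=0x44007 flags P=1 W=1 U=1 S=0
  [3] read 0x44 idx=30: raw=0x48007 flags P=1 W=1 U=1 S=0
  ✓ 0x48FA2  — 4 lookups

Access #0 PA: 0x48FA2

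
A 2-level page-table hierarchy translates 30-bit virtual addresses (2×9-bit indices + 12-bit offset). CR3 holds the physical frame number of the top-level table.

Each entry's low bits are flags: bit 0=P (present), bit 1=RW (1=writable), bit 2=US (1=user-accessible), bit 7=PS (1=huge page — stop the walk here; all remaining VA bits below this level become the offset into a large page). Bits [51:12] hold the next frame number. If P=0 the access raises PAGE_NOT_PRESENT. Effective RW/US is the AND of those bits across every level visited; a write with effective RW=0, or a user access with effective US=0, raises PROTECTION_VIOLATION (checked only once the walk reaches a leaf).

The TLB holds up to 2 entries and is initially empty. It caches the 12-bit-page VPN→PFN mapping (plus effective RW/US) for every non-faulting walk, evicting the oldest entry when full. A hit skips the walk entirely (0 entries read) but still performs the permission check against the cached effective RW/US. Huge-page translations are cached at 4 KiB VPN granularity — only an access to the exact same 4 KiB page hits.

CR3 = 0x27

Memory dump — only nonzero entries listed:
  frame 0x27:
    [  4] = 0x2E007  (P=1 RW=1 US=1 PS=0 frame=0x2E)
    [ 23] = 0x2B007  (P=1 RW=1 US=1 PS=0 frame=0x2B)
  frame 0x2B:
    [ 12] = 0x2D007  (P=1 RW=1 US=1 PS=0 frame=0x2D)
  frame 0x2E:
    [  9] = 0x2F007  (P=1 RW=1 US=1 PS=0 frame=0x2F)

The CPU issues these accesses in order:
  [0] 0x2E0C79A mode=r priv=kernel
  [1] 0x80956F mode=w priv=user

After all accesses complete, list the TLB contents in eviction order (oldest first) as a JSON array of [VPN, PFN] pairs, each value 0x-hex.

Trace:
#0 VA=0x2E0C79A (r,kernel):
  L0: frame=0x27 idx=23 entry=0x2B007 [P=1 RW=1 US=1 PS=0]
  L1: frame=0x2B idx=12 entry=0x2D007 [P=1 RW=1 US=1 PS=0]
  ✓ 0x2D79A  — 2 lookups
#1 VA=0x80956F (w,user):
  L0: frame=0x27 idx=4 entry=0x2E007 [P=1 RW=1 US=1 PS=0]
  L1: frame=0x2E idx=9 entry=0x2F007 [P=1 RW=1 US=1 PS=0]
  ✓ 0x2F56F  — 2 lookups

TLB: [["0x2E0C", "0x2D"], ["0x809", "0x2F"]]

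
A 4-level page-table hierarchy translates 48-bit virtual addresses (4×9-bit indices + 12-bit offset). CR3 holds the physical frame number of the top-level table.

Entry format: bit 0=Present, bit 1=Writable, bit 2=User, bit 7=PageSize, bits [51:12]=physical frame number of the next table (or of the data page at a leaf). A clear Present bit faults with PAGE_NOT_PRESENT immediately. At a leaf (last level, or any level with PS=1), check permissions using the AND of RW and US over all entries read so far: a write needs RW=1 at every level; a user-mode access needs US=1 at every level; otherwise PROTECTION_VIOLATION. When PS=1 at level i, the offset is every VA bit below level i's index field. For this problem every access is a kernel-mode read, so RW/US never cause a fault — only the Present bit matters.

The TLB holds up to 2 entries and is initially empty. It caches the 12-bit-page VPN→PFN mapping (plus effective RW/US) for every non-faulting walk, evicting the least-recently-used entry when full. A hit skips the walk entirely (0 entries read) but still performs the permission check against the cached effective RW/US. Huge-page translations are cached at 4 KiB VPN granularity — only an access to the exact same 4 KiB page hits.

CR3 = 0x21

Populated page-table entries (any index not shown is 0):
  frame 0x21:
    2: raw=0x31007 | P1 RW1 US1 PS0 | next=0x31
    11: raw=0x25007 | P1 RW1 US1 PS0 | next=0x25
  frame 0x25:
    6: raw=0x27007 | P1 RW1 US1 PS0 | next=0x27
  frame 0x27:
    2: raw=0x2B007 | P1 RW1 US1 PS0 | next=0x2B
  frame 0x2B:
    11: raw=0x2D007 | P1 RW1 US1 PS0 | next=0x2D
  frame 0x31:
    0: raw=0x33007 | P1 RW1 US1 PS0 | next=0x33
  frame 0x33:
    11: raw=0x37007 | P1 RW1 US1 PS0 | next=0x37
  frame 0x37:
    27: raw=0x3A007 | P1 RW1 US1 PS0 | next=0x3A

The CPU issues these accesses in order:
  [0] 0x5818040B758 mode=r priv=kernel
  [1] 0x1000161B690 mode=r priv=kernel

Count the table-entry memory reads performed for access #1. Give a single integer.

Walk each access:
#0 VA=0x5818040B758 (r,kernel):
  L0 @0x21[11] → 0x25007  P=1,RW=1,US=1,PS=0
  L1 @0x25[6] → 0x27007  P=1,RW=1,US=1,PS=0
  L2 @0x27[2] → 0x2B007  P=1,RW=1,US=1,PS=0
  L3 @0x2B[11] → 0x2D007  P=1,RW=1,US=1,PS=0
  → PA=0x2D758  (4 entries read)
#1 VA=0x1000161B690 (r,kernel):
  L0 @0x21[2] → 0x31007  P=1,RW=1,US=1,PS=0
  L1 @0x31[0] → 0x33007  P=1,RW=1,US=1,PS=0
  L2 @0x33[11] → 0x37007  P=1,RW=1,US=1,PS=0
  L3 @0x37[27] → 0x3A007  P=1,RW=1,US=1,PS=0
  → PA=0x3A690  (4 entries read)

Entries read for #1: 4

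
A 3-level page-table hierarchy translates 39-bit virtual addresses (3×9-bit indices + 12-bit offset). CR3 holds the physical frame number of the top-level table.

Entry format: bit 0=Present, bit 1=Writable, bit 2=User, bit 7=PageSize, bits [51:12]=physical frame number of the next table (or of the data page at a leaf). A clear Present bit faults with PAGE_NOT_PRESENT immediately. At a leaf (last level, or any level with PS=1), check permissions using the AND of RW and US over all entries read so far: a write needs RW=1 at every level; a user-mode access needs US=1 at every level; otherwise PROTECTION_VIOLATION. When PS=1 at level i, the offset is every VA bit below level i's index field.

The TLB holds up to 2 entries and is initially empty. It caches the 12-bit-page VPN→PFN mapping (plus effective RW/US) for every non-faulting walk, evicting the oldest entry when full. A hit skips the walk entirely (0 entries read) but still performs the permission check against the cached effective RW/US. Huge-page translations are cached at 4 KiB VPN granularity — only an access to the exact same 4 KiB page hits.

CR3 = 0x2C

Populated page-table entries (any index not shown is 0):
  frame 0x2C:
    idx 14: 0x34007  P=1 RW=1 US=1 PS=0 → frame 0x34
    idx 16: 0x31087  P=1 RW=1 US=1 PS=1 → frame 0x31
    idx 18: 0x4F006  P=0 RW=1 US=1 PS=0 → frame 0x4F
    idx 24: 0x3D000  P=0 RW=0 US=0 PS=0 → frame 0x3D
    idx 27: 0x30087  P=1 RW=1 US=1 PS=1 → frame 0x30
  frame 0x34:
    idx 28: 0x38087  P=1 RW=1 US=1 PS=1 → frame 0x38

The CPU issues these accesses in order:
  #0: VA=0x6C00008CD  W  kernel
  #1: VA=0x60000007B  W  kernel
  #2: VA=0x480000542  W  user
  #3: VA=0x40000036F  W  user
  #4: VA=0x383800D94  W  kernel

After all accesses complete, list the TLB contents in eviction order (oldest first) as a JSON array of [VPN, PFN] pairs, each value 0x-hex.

Walk each access:
#0 VA=0x6C00008CD (w,kernel):
  L0 @0x2C[27] → 0x30087  P=1,RW=1,US=1,PS=1
  ⇒ phys 0x308CD (huge @L0)  [1 reads]
#1 VA=0x60000007B (w,kernel):
  L0 @0x2C[24] → 0x3D000  P=0,RW=0,US=0,PS=0
  ⇒ fault: PAGE_NOT_PRESENT  — 1 lookups
#2 VA=0x480000542 (w,user):
  L0 @0x2C[18] → 0x4F006  P=0,RW=1,US=1,PS=0
  ⇒ fault: PAGE_NOT_PRESENT  — 1 lookups
#3 VA=0x40000036F (w,user):
  L0 @0x2C[16] → 0x31087  P=1,RW=1,US=1,PS=1
  ⇒ phys 0x3136F (huge @L0)  [1 reads]
#4 VA=0x383800D94 (w,kernel):
  L0 @0x2C[14] → 0x34007  P=1,RW=1,US=1,PS=0
  L1 @0x34[28] → 0x38087  P=1,RW=1,US=1,PS=1
  ⇒ phys 0x38D94 (huge @L1)  [2 reads]

TLB: [["0x400000", "0x31"], ["0x383800", "0x38"]]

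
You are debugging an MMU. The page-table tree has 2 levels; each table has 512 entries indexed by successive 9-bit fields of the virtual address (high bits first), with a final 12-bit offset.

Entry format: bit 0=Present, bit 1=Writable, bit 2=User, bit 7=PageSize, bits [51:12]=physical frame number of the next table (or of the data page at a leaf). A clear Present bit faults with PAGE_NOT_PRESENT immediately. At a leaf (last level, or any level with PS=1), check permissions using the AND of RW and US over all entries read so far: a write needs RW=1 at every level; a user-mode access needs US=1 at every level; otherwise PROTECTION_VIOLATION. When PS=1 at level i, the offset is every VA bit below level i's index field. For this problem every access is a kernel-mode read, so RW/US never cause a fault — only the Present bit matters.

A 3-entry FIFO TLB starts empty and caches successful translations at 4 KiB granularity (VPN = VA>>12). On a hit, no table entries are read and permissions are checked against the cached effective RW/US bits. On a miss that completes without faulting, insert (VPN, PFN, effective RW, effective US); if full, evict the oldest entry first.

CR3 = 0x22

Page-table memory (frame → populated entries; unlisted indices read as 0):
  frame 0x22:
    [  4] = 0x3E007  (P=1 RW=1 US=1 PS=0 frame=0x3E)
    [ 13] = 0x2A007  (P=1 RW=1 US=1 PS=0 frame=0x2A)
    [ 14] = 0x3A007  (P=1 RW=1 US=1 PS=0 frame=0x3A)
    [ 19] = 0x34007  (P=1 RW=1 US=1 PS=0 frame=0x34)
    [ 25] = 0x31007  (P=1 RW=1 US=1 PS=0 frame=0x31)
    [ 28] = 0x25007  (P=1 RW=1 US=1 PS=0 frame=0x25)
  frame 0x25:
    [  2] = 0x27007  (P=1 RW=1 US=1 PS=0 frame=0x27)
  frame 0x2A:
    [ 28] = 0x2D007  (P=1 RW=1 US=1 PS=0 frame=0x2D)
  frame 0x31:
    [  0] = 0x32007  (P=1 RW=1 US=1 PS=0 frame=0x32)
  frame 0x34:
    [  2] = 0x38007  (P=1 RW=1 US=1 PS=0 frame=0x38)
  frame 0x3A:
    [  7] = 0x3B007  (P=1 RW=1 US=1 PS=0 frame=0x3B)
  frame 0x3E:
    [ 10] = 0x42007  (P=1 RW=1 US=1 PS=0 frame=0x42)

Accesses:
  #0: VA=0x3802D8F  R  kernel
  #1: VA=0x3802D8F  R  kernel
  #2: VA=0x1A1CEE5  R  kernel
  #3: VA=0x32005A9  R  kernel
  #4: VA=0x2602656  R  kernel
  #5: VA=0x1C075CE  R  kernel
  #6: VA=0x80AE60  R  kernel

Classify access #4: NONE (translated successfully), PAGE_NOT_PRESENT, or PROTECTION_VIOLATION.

Walk each access:
#0 VA=0x3802D8F (r,kernel):
  [0] read 0x22 idx=28: raw=0x25007 flags P=1 W=1 U=1 S=0
  [1] read 0x25 idx=2: raw=0x27007 flags P=1 W=1 U=1 S=0
  ✓ 0x27D8F  — 2 lookups
#1 VA=0x3802D8F (r,kernel):
  TLB hit vpn=0x3802 → PA=0x27D8F
#2 VA=0x1A1CEE5 (r,kernel):
  [0] read 0x22 idx=13: raw=0x2A007 flags P=1 W=1 U=1 S=0
  [1] read 0x2A idx=28: raw=0x2D007 flags P=1 W=1 U=1 S=0
  ✓ 0x2DEE5  — 2 lookups
#3 VA=0x32005A9 (r,kernel):
  [0] read 0x22 idx=25: raw=0x31007 flags P=1 W=1 U=1 S=0
  [1] read 0x31 idx=0: raw=0x32007 flags P=1 W=1 U=1 S=0
  ✓ 0x325A9  — 2 lookups
#4 VA=0x2602656 (r,kernel):
  [0] read 0x22 idx=19: raw=0x34007 flags P=1 W=1 U=1 S=0
  [1] read 0x34 idx=2: raw=0x38007 flags P=1 W=1 U=1 S=0
  ✓ 0x38656  — 2 lookups
#5 VA=0x1C075CE (r,kernel):
  [0] read 0x22 idx=14: raw=0x3A007 flags P=1 W=1 U=1 S=0
  [1] read 0x3A idx=7: raw=0x3B007 flags P=1 W=1 U=1 S=0
  ✓ 0x3B5CE  — 2 lookups
#6 VA=0x80AE60 (r,kernel):
  [0] read 0x22 idx=4: raw=0x3E007 flags P=1 W=1 U=1 S=0
  [1] read 0x3E idx=10: raw=0x42007 flags P=1 W=1 U=1 S=0
  ✓ 0x42E60  — 2 lookups

Access #4 fault: NONE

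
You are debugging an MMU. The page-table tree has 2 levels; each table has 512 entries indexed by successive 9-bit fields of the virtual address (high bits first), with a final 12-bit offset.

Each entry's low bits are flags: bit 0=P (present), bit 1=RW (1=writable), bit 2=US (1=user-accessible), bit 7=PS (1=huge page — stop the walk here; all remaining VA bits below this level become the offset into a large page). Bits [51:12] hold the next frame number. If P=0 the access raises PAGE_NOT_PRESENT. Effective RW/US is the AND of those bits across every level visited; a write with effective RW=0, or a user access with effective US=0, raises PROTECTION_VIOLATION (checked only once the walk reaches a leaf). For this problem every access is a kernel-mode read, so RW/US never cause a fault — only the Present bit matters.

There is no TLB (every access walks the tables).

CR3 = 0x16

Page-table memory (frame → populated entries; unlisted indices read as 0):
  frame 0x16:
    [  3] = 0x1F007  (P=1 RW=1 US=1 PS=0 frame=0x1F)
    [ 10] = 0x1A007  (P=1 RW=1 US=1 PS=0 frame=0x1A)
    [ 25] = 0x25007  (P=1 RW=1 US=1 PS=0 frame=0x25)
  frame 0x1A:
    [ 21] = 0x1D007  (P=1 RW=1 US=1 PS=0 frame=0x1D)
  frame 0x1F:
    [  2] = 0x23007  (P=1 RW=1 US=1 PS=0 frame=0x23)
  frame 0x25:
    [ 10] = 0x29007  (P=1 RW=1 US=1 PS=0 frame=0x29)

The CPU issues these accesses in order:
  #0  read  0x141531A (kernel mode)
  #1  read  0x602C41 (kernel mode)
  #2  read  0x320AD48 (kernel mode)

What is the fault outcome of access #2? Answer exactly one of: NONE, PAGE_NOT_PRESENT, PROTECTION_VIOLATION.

Trace:
#0 VA=0x141531A (r,kernel):
  [0] read 0x16 idx=10: raw=0x1A007 flags P=1 W=1 U=1 S=0
  [1] read 0x1A idx=21: raw=0x1D007 flags P=1 W=1 U=1 S=0
  ✓ 0x1D31A  — 2 lookups
#1 VA=0x602C41 (r,kernel):
  [0] read 0x16 idx=3: raw=0x1F007 flags P=1 W=1 U=1 S=0
  [1] read 0x1F idx=2: raw=0x23007 flags P=1 W=1 U=1 S=0
  ✓ 0x23C41  — 2 lookups
#2 VA=0x320AD48 (r,kernel):
  [0] read 0x16 idx=25: raw=0x25007 flags P=1 W=1 U=1 S=0
  [1] read 0x25 idx=10: raw=0x29007 flags P=1 W=1 U=1 S=0
  ✓ 0x29D48  — 2 lookups

Access #2 fault: NONE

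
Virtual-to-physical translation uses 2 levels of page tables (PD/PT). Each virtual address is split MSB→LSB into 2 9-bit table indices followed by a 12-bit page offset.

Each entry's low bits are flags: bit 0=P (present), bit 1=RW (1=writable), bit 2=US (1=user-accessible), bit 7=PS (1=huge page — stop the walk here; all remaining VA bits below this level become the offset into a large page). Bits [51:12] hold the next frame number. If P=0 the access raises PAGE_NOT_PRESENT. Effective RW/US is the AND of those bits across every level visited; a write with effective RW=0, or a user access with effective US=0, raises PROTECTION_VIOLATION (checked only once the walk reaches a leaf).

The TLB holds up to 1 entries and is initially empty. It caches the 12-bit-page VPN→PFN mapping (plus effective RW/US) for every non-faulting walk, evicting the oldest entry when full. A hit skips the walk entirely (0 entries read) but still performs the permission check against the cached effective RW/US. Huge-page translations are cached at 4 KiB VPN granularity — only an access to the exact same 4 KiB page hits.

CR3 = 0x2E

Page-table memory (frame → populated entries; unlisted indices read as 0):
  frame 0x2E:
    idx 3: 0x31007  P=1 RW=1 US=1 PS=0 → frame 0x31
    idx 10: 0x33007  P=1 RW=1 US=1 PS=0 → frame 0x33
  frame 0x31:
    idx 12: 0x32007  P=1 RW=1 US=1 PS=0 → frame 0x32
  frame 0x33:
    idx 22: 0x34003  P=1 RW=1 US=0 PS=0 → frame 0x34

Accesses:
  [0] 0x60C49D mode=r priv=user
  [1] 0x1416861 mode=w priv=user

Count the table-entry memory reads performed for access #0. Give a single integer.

Trace:
#0 VA=0x60C49D (r,user):
  L0 @0x2E[3] → 0x31007  P=1,RW=1,US=1,PS=0
  L1 @0x31[12] → 0x32007  P=1,RW=1,US=1,PS=0
  ⇒ phys 0x3249D  [2 reads]
#1 VA=0x1416861 (w,user):
  L0 @0x2E[10] → 0x33007  P=1,RW=1,US=1,PS=0
  L1 @0x33[22] → 0x34003  P=1,RW=1,US=0,PS=0
  → PROTECTION_VIOLATION  (2 entries read)

Entries read for #0: 2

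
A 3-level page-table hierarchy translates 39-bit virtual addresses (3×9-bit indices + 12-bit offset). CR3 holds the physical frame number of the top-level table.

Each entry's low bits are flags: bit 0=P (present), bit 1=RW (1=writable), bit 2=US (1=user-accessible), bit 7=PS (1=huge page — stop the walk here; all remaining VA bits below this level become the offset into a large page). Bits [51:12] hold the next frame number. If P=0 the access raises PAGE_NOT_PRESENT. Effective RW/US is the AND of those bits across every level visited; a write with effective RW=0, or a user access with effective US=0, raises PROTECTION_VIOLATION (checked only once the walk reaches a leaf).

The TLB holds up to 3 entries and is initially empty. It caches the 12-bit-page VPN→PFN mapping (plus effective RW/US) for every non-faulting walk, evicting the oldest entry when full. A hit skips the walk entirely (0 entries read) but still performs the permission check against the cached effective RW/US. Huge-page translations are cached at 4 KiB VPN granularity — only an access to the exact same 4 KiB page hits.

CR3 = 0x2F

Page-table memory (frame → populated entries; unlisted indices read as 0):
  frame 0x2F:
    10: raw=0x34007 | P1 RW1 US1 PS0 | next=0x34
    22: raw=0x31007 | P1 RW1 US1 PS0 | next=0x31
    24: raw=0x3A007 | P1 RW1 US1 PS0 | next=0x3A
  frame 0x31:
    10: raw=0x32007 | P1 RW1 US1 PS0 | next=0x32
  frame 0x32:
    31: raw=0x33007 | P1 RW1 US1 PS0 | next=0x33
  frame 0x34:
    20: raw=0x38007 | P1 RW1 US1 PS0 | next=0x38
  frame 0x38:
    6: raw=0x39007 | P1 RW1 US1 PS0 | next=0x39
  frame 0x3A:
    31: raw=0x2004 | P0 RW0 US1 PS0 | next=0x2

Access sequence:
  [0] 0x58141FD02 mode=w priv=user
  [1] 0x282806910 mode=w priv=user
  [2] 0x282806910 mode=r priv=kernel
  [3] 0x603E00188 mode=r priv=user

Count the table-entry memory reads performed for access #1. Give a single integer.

Walk each access:
#0 VA=0x58141FD02 (w,user):
  L0: frame=0x2F idx=22 entry=0x31007 [P=1 RW=1 US=1 PS=0]
  L1: frame=0x31 idx=10 entry=0x32007 [P=1 RW=1 US=1 PS=0]
  L2: frame=0x32 idx=31 entry=0x33007 [P=1 RW=1 US=1 PS=0]
  ⇒ phys 0x33D02  [3 reads]
#1 VA=0x282806910 (w,user):
  L0: frame=0x2F idx=10 entry=0x34007 [P=1 RW=1 US=1 PS=0]
  L1: frame=0x34 idx=20 entry=0x38007 [P=1 RW=1 US=1 PS=0]
  L2: frame=0x38 idx=6 entry=0x39007 [P=1 RW=1 US=1 PS=0]
  ⇒ phys 0x39910  [3 reads]
#2 VA=0x282806910 (r,kernel):
  TLB hit vpn=0x282806 → PA=0x39910
#3 VA=0x603E00188 (r,user):
  L0: frame=0x2F idx=24 entry=0x3A007 [P=1 RW=1 US=1 PS=0]
  L1: frame=0x3A idx=31 entry=0x2004 [P=0 RW=0 US=1 PS=0]
  ⇒ fault: PAGE_NOT_PRESENT  — 2 lookups

Entries read for #1: 3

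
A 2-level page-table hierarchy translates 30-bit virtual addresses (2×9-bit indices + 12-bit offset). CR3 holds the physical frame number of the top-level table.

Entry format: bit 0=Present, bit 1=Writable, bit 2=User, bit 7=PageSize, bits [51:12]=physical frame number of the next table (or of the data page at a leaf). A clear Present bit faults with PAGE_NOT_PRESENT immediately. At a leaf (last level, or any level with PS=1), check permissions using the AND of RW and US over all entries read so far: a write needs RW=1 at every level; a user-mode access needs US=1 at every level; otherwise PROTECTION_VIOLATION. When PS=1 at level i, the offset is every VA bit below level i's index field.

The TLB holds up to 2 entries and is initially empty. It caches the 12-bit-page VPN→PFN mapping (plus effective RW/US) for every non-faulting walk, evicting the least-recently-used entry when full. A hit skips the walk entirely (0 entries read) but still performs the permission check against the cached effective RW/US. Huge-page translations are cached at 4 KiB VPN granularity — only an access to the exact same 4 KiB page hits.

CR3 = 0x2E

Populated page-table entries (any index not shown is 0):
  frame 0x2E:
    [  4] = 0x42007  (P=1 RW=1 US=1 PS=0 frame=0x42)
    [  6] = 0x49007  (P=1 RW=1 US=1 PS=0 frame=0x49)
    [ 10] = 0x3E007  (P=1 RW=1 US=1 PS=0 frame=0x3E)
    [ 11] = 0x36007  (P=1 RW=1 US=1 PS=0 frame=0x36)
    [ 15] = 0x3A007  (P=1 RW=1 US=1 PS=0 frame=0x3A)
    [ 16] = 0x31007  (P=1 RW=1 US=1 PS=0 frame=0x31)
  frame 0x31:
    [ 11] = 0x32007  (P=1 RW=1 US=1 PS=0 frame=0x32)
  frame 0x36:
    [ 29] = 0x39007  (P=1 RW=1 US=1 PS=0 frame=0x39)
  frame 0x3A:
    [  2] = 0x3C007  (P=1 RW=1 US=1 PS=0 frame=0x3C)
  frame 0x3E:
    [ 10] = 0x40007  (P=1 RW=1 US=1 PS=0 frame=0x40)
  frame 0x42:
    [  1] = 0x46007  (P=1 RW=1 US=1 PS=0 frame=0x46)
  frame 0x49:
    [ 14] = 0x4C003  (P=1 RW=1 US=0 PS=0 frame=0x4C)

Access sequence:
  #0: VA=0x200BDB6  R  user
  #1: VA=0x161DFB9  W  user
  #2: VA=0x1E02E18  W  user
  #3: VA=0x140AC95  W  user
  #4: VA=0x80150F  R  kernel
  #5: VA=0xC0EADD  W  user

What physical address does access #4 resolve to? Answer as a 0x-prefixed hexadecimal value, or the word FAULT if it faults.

Per-access translation:
#0 VA=0x200BDB6 (r,user):
  L0 @0x2E[16] → 0x31007  P=1,RW=1,US=1,PS=0
  L1 @0x31[11] → 0x32007  P=1,RW=1,US=1,PS=0
  ✓ 0x32DB6  — 2 lookups
#1 VA=0x161DFB9 (w,user):
  L0 @0x2E[11] → 0x36007  P=1,RW=1,US=1,PS=0
  L1 @0x36[29] → 0x39007  P=1,RW=1,US=1,PS=0
  ✓ 0x39FB9  — 2 lookups
#2 VA=0x1E02E18 (w,user):
  L0 @0x2E[15] → 0x3A007  P=1,RW=1,US=1,PS=0
  L1 @0x3A[2] → 0x3C007  P=1,RW=1,US=1,PS=0
  ✓ 0x3CE18  — 2 lookups
#3 VA=0x140AC95 (w,user):
  L0 @0x2E[10] → 0x3E007  P=1,RW=1,US=1,PS=0
  L1 @0x3E[10] → 0x40007  P=1,RW=1,US=1,PS=0
  ✓ 0x40C95  — 2 lookups
#4 VA=0x80150F (r,kernel):
  L0 @0x2E[4] → 0x42007  P=1,RW=1,US=1,PS=0
  L1 @0x42[1] → 0x46007  P=1,RW=1,US=1,PS=0
  ✓ 0x4650F  — 2 lookups
#5 VA=0xC0EADD (w,user):
  L0 @0x2E[6] → 0x49007  P=1,RW=1,US=1,PS=0
  L1 @0x49[14] → 0x4C003  P=1,RW=1,US=0,PS=0
  ⇒ fault: PROTECTION_VIOLATION  — 2 lookups

Access #4 PA: 0x4650F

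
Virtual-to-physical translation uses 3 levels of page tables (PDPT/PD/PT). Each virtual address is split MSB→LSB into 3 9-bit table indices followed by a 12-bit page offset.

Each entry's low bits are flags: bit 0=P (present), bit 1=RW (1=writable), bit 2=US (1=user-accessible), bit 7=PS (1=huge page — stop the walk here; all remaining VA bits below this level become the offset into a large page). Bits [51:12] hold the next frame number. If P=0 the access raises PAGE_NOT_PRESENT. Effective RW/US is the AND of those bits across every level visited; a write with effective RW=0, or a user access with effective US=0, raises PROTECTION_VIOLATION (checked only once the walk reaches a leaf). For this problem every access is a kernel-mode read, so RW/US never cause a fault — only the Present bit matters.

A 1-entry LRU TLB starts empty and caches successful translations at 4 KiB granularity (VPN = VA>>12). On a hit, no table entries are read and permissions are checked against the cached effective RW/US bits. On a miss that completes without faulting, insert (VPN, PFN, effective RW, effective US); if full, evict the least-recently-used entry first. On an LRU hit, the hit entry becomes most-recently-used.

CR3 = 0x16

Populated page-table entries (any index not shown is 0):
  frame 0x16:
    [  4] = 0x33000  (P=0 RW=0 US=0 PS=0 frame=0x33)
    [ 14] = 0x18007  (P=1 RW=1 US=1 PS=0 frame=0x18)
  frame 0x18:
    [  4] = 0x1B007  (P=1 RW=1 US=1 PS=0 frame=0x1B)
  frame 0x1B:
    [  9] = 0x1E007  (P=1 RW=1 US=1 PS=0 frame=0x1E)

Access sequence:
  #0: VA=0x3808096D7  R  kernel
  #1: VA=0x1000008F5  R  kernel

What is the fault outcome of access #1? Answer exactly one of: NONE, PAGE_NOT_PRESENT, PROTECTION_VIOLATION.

Trace:
#0 VA=0x3808096D7 (r,kernel):
  [0] read 0x16 idx=14: raw=0x18007 flags P=1 W=1 U=1 S=0
  [1] read 0x18 idx=4: raw=0x1B007 flags P=1 W=1 U=1 S=0
  [2] read 0x1B idx=9: raw=0x1E007 flags P=1 W=1 U=1 S=0
  ✓ 0x1E6D7  — 3 lookups
#1 VA=0x1000008F5 (r,kernel):
  [0] read 0x16 idx=4: raw=0x33000 flags P=0 W=0 U=0 S=0
  ✗ PAGE_NOT_PRESENT  [1 reads]

Access #1 fault: PAGE_NOT_PRESENT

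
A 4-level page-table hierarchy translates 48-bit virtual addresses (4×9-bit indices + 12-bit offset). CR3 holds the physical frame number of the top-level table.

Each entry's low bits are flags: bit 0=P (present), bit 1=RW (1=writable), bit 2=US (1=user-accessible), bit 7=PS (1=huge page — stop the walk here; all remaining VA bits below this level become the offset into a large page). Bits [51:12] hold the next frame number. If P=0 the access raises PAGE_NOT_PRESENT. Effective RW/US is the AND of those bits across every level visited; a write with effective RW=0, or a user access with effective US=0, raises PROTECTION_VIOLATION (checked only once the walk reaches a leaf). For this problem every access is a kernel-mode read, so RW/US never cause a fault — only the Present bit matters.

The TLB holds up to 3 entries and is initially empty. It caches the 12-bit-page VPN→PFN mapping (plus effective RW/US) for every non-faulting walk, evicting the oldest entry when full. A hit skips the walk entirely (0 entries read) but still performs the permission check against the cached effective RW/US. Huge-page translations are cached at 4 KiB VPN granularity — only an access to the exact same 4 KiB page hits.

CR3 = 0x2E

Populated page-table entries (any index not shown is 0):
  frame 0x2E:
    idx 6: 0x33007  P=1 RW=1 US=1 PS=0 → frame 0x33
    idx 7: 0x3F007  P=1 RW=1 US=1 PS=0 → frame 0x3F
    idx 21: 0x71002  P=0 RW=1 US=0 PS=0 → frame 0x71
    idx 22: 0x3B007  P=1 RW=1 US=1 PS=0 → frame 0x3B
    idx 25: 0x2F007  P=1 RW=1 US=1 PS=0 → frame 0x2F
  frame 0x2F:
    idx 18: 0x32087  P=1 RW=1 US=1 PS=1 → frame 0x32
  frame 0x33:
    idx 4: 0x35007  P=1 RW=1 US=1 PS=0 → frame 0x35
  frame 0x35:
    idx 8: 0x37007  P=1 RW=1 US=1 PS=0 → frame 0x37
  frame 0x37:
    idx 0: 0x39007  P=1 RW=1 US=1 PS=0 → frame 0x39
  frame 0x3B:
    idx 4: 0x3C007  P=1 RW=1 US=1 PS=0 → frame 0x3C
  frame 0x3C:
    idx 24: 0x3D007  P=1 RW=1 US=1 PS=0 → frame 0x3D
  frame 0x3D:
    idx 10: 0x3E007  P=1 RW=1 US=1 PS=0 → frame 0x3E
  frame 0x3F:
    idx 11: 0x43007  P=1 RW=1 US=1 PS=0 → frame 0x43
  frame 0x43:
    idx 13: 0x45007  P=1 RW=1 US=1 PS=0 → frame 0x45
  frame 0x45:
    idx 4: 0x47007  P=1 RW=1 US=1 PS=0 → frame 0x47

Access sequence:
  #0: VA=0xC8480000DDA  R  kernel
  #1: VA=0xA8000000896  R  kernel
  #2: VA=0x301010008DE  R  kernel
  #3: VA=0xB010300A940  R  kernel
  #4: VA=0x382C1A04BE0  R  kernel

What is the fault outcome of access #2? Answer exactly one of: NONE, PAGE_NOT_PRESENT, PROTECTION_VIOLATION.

Trace:
#0 VA=0xC8480000DDA (r,kernel):
  L0 @0x2E[25] → 0x2F007  P=1,RW=1,US=1,PS=0
  L1 @0x2F[18] → 0x32087  P=1,RW=1,US=1,PS=1
  ⇒ phys 0x32DDA (huge @L1)  [2 reads]
#1 VA=0xA8000000896 (r,kernel):
  L0 @0x2E[21] → 0x71002  P=0,RW=1,US=0,PS=0
  ✗ PAGE_NOT_PRESENT  [1 reads]
#2 VA=0x301010008DE (r,kernel):
  L0 @0x2E[6] → 0x33007  P=1,RW=1,US=1,PS=0
  L1 @0x33[4] → 0x35007  P=1,RW=1,US=1,PS=0
  L2 @0x35[8] → 0x37007  P=1,RW=1,US=1,PS=0
  L3 @0x37[0] → 0x39007  P=1,RW=1,US=1,PS=0
  ⇒ phys 0x398DE  [4 reads]
#3 VA=0xB010300A940 (r,kernel):
  L0 @0x2E[22] → 0x3B007  P=1,RW=1,US=1,PS=0
  L1 @0x3B[4] → 0x3C007  P=1,RW=1,US=1,PS=0
  L2 @0x3C[24] → 0x3D007  P=1,RW=1,US=1,PS=0
  L3 @0x3D[10] → 0x3E007  P=1,RW=1,US=1,PS=0
  ⇒ phys 0x3E940  [4 reads]
#4 VA=0x382C1A04BE0 (r,kernel):
  L0 @0x2E[7] → 0x3F007  P=1,RW=1,US=1,PS=0
  L1 @0x3F[11] → 0x43007  P=1,RW=1,US=1,PS=0
  L2 @0x43[13] → 0x45007  P=1,RW=1,US=1,PS=0
  L3 @0x45[4] → 0x47007  P=1,RW=1,US=1,PS=0
  ⇒ phys 0x47BE0  [4 reads]

Access #2 fault: NONE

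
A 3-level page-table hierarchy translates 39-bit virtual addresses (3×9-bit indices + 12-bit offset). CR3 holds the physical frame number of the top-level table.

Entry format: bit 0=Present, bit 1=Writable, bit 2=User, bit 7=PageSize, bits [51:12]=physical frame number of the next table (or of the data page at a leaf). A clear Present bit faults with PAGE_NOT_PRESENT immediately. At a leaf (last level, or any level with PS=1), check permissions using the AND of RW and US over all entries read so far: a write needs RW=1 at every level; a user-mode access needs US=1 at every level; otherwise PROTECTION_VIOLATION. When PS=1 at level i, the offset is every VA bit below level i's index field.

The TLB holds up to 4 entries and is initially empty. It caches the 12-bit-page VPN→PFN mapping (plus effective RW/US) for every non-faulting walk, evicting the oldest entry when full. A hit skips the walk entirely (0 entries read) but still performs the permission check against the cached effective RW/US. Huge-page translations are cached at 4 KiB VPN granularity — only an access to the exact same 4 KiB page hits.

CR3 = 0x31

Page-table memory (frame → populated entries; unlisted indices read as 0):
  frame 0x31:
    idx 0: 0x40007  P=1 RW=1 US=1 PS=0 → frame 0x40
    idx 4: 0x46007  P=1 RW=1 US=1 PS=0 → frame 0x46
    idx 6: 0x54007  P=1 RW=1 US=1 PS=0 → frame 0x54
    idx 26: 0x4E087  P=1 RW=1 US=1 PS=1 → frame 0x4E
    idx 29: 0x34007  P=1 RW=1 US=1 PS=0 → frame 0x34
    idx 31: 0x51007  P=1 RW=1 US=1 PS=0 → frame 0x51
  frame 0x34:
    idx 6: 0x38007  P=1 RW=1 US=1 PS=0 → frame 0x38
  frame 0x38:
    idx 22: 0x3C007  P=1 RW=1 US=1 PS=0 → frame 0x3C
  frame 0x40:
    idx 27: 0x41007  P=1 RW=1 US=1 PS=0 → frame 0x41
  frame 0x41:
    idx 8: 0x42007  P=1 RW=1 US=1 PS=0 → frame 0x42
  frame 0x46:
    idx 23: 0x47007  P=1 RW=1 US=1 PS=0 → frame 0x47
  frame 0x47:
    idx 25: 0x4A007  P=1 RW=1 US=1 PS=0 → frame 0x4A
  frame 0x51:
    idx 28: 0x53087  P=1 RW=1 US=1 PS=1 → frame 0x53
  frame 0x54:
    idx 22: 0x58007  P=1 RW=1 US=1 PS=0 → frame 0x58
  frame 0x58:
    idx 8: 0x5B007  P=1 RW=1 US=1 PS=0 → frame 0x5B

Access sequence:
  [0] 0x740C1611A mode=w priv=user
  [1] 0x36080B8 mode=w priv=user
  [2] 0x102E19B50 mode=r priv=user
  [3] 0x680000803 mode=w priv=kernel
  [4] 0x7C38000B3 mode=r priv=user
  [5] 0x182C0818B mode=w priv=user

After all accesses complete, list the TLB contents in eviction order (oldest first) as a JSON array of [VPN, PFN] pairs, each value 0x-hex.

Walk each access:
#0 VA=0x740C1611A (w,user):
  L0 @0x31[29] → 0x34007  P=1,RW=1,US=1,PS=0
  L1 @0x34[6] → 0x38007  P=1,RW=1,US=1,PS=0
  L2 @0x38[22] → 0x3C007  P=1,RW=1,US=1,PS=0
  ✓ 0x3C11A  — 3 lookups
#1 VA=0x36080B8 (w,user):
  L0 @0x31[0] → 0x40007  P=1,RW=1,US=1,PS=0
  L1 @0x40[27] → 0x41007  P=1,RW=1,US=1,PS=0
  L2 @0x41[8] → 0x42007  P=1,RW=1,US=1,PS=0
  ✓ 0x420B8  — 3 lookups
#2 VA=0x102E19B50 (r,user):
  L0 @0x31[4] → 0x46007  P=1,RW=1,US=1,PS=0
  L1 @0x46[23] → 0x47007  P=1,RW=1,US=1,PS=0
  L2 @0x47[25] → 0x4A007  P=1,RW=1,US=1,PS=0
  ✓ 0x4AB50  — 3 lookups
#3 VA=0x680000803 (w,kernel):
  L0 @0x31[26] → 0x4E087  P=1,RW=1,US=1,PS=1
  ✓ 0x4E803 (huge @L0)  — 1 lookups
#4 VA=0x7C38000B3 (r,user):
  L0 @0x31[31] → 0x51007  P=1,RW=1,US=1,PS=0
  L1 @0x51[28] → 0x53087  P=1,RW=1,US=1,PS=1
  ✓ 0x530B3 (huge @L1)  — 2 lookups
#5 VA=0x182C0818B (w,user):
  L0 @0x31[6] → 0x54007  P=1,RW=1,US=1,PS=0
  L1 @0x54[22] → 0x58007  P=1,RW=1,US=1,PS=0
  L2 @0x58[8] → 0x5B007  P=1,RW=1,US=1,PS=0
  ✓ 0x5B18B  — 3 lookups

TLB: [["0x102E19", "0x4A"], ["0x680000", "0x4E"], ["0x7C3800", "0x53"], ["0x182C08", "0x5B"]]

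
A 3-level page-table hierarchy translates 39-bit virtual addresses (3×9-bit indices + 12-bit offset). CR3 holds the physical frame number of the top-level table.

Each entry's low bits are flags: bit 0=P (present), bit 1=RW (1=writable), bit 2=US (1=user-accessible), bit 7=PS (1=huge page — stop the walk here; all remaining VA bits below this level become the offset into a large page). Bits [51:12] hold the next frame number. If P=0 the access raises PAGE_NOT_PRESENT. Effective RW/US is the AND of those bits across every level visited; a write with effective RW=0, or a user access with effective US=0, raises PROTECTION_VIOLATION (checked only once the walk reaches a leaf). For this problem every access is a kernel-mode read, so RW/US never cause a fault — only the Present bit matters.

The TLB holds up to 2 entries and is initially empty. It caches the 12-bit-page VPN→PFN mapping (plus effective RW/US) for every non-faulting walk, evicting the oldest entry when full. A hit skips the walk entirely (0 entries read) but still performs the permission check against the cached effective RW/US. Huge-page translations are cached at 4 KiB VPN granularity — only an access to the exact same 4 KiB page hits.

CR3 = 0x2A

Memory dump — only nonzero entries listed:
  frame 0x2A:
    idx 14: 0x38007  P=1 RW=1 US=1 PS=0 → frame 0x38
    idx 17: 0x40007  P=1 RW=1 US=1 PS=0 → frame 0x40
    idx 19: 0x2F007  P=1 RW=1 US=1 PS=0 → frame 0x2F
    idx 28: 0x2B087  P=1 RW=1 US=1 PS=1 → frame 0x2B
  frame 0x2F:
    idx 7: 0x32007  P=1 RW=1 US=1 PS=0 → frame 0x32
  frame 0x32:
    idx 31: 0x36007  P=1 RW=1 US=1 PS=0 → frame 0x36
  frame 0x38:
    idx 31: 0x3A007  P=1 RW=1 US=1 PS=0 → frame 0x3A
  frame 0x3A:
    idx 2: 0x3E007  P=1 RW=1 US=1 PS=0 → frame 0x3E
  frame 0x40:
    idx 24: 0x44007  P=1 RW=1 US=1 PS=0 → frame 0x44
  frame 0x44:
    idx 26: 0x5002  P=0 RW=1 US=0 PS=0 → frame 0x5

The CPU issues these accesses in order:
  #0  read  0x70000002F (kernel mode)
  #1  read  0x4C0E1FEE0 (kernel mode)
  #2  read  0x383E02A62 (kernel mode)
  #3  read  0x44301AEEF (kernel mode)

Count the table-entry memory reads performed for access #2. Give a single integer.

Per-access translation:
#0 VA=0x70000002F (r,kernel):
  L0 @0x2A[28] → 0x2B087  P=1,RW=1,US=1,PS=1
  → PA=0x2B02F (huge @L0)  (1 entries read)
#1 VA=0x4C0E1FEE0 (r,kernel):
  L0 @0x2A[19] → 0x2F007  P=1,RW=1,US=1,PS=0
  L1 @0x2F[7] → 0x32007  P=1,RW=1,US=1,PS=0
  L2 @0x32[31] → 0x36007  P=1,RW=1,US=1,PS=0
  → PA=0x36EE0  (3 entries read)
#2 VA=0x383E02A62 (r,kernel):
  L0 @0x2A[14] → 0x38007  P=1,RW=1,US=1,PS=0
  L1 @0x38[31] → 0x3A007  P=1,RW=1,US=1,PS=0
  L2 @0x3A[2] → 0x3E007  P=1,RW=1,US=1,PS=0
  → PA=0x3EA62  (3 entries read)
#3 VA=0x44301AEEF (r,kernel):
  L0 @0x2A[17] → 0x40007  P=1,RW=1,US=1,PS=0
  L1 @0x40[24] → 0x44007  P=1,RW=1,US=1,PS=0
  L2 @0x44[26] → 0x5002  P=0,RW=1,US=0,PS=0
  ✗ PAGE_NOT_PRESENT  [3 reads]

Entries read for #2: 3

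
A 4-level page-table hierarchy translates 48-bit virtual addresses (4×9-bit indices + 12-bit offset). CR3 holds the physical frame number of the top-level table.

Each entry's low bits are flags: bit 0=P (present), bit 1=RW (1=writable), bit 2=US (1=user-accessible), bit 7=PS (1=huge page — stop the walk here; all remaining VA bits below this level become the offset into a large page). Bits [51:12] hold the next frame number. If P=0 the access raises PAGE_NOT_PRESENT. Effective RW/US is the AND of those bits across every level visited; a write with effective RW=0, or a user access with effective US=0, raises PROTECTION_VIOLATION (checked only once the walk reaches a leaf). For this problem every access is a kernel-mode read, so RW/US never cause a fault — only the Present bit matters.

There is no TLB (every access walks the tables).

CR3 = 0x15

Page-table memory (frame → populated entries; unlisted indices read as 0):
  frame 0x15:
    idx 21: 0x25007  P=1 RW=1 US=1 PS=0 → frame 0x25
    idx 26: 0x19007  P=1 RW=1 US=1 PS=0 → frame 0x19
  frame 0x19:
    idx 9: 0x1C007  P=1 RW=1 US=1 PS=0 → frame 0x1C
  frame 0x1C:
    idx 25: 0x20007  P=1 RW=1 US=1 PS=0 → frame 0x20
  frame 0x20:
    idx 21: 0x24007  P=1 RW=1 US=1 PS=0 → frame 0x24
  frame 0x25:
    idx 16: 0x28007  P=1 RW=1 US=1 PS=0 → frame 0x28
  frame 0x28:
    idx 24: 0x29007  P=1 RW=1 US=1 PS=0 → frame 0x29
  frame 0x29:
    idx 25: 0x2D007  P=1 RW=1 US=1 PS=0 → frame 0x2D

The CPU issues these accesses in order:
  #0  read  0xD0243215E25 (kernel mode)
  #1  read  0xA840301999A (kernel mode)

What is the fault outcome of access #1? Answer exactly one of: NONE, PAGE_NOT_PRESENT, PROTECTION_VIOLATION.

Trace:
#0 VA=0xD0243215E25 (r,kernel):
  L0 @0x15[26] → 0x19007  P=1,RW=1,US=1,PS=0
  L1 @0x19[9] → 0x1C007  P=1,RW=1,US=1,PS=0
  L2 @0x1C[25] → 0x20007  P=1,RW=1,US=1,PS=0
  L3 @0x20[21] → 0x24007  P=1,RW=1,US=1,PS=0
  ⇒ phys 0x24E25  [4 reads]
#1 VA=0xA840301999A (r,kernel):
  L0 @0x15[21] → 0x25007  P=1,RW=1,US=1,PS=0
  L1 @0x25[16] → 0x28007  P=1,RW=1,US=1,PS=0
  L2 @0x28[24] → 0x29007  P=1,RW=1,US=1,PS=0
  L3 @0x29[25] → 0x2D007  P=1,RW=1,US=1,PS=0
  ⇒ phys 0x2D99A  [4 reads]

Access #1 fault: NONE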